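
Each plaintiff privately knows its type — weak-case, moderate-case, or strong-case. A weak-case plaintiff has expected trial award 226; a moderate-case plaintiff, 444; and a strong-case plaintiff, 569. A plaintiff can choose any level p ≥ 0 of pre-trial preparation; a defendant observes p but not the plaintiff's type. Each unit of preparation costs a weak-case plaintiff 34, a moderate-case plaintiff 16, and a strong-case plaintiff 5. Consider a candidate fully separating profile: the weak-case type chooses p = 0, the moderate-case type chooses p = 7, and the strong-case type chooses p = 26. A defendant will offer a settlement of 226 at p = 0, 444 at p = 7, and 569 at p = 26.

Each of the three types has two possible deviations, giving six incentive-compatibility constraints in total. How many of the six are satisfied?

Moderate-case (own payoff 444 − 16×7 = 332): to p=0 gives 226 → no gain ✓; to p=26 gives 569 − 16×26 = 153 → no gain ✓.
Strong-case (own payoff 569 − 5×26 = 439): to p=0 gives 226 → no gain ✓; to p=7 gives 444 − 5×7 = 409 → no gain ✓.
Weak-case (own payoff 226): to p=7 gives 444 − 34×7 = 206 → no gain ✓; to p=26 gives 569 − 34×26 = -315 → no gain ✓.
6 of the 6 constraints hold; this profile is a separating equilibrium.

6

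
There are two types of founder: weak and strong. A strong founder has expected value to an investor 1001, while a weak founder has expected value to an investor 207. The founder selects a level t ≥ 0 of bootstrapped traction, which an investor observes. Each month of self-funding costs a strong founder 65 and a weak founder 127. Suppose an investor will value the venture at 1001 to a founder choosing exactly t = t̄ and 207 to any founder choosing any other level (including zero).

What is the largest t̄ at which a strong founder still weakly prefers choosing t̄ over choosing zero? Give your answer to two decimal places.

12.22

Choosing t̄ yields the strong type 1001 − 65·t̄; choosing zero yields 207.
The strong type is indifferent at 1001 − 65·t̄ = 207, i.e. t̄ = (1001 − 207) / 65 ≈ 12.22.
For any t̄ above 12.22 the strong type would rather pool at zero, so separation collapses.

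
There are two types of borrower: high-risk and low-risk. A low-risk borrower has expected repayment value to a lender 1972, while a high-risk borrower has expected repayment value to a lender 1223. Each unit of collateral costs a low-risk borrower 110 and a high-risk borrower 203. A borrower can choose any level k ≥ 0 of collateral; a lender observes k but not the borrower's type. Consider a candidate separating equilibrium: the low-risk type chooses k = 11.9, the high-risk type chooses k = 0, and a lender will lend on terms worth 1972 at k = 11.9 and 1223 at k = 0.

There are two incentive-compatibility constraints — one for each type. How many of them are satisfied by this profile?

Low-risk type: signal → 1972 − 110 × 11.9 = 663; deviate to 0 → 1223. IC fails (663 < 1223).
High-risk type: stay at 0 → 1223; mimic → 1972 − 203 × 11.9 = -443.7. IC holds (1223 ≥ -443.7).
1 of 2 constraints hold, so this profile is not an equilibrium.

1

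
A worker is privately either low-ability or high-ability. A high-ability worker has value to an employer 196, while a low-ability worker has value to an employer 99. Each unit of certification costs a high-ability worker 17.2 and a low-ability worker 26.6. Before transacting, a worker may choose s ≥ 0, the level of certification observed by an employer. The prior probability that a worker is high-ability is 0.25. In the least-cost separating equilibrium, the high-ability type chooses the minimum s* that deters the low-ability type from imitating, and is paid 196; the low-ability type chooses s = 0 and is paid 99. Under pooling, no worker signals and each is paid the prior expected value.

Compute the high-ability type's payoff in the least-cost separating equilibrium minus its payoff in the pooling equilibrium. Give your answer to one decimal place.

10.0

Least-cost separating signal: s* solves 99 = 196 − 26.6·s*, so s* = (196 − 99)/26.6 ≈ 3.6466.
High-ability type's separating payoff: 196 − 17.2 × s* = 196 − 17.2 × (196 − 99)/26.6 = 196 − 1668.4/26.6 ≈ 133.278.
Pooling payoff: 0.25 × 196 + 0.75 × 99 = 123.25.
Difference: 133.278 − 123.25 = 10.028, i.e. 10.0 to one decimal place.
The high-ability type prefers to separate.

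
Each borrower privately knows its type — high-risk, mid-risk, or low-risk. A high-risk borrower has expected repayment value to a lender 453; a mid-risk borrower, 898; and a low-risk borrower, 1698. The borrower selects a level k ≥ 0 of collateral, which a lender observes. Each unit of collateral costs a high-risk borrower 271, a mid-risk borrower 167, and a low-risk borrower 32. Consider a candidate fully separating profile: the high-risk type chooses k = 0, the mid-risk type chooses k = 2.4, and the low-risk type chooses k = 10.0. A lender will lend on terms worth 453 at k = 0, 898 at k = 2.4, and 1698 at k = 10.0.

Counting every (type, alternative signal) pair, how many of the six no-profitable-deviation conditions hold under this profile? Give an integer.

6

High-risk (own payoff 453): to k=2.4 gives 898 − 271×2.4 = 247.6 → no gain ✓; to k=10.0 gives 1698 − 271×10.0 = -1012 → no gain ✓.
Mid-risk (own payoff 898 − 167×2.4 = 497.2): to k=0 gives 453 → no gain ✓; to k=10.0 gives 1698 − 167×10.0 = 28 → no gain ✓.
Low-risk (own payoff 1698 − 32×10.0 = 1378): to k=0 gives 453 → no gain ✓; to k=2.4 gives 898 − 32×2.4 = 821.2 → no gain ✓.
6 of the 6 constraints hold; this profile is a separating equilibrium.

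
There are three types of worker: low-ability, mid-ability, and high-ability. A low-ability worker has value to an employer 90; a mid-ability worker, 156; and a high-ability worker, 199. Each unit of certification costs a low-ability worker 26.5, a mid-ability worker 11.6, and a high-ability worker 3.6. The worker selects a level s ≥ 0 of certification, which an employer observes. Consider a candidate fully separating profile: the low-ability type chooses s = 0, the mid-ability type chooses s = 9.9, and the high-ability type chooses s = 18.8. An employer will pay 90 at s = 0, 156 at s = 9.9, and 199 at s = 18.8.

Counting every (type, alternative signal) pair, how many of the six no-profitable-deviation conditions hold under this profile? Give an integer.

5

High-ability (own payoff 199 − 3.6×18.8 = 131.32): to s=0 gives 90 → no gain ✓; to s=9.9 gives 156 − 3.6×9.9 = 120.36 → no gain ✓.
Low-ability (own payoff 90): to s=9.9 gives 156 − 26.5×9.9 = -106.35 → no gain ✓; to s=18.8 gives 199 − 26.5×18.8 = -299.2 → no gain ✓.
Mid-ability (own payoff 156 − 11.6×9.9 = 41.16): to s=0 gives 90 → profitable ✗; to s=18.8 gives 199 − 11.6×18.8 = -19.08 → no gain ✓.
5 of the 6 constraints hold; not an equilibrium.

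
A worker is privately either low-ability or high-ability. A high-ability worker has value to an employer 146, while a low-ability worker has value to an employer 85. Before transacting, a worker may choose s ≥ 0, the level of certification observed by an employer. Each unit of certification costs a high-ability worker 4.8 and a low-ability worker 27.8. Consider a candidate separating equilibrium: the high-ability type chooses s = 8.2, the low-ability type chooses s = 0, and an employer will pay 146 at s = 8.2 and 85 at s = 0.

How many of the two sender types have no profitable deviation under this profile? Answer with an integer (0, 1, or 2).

2

Low-ability type: stay at 0 → 85; mimic → 146 − 27.8 × 8.2 = -81.96. IC holds (85 ≥ -81.96).
High-ability type: signal → 146 − 4.8 × 8.2 = 106.64; deviate to 0 → 85. IC holds (106.64 ≥ 85).
2 of 2 constraints hold, so this is a separating equilibrium.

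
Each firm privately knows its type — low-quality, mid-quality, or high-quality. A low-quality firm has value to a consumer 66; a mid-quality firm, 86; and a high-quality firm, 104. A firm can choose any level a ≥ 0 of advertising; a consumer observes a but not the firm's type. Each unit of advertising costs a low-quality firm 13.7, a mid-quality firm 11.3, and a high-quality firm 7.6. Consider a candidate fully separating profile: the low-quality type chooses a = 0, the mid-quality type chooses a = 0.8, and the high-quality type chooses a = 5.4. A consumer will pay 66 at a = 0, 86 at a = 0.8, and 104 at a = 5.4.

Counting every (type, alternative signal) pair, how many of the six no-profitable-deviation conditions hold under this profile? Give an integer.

3

Mid-quality (own payoff 86 − 11.3×0.8 = 76.96): to a=0 gives 66 → no gain ✓; to a=5.4 gives 104 − 11.3×5.4 = 42.98 → no gain ✓.
High-quality (own payoff 104 − 7.6×5.4 = 62.96): to a=0 gives 66 → profitable ✗; to a=0.8 gives 86 − 7.6×0.8 = 79.92 → profitable ✗.
Low-quality (own payoff 66): to a=0.8 gives 86 − 13.7×0.8 = 75.04 → profitable ✗; to a=5.4 gives 104 − 13.7×5.4 = 30.02 → no gain ✓.
3 of the 6 constraints hold; not an equilibrium.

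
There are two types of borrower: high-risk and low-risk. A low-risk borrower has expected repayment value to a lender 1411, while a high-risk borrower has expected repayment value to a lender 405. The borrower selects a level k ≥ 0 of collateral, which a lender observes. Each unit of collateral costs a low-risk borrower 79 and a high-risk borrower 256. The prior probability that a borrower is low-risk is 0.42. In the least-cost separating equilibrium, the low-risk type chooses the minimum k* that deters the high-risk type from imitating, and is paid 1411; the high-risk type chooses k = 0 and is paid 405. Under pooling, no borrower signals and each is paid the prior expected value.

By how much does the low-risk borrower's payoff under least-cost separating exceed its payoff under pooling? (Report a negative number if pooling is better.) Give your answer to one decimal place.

Least-cost separating signal: k* solves 405 = 1411 − 256·k*, so k* = (1411 − 405)/256 ≈ 3.9297.
Low-risk type's separating payoff: 1411 − 79 × k* = 1411 − 79 × (1411 − 405)/256 = 1411 − 79474/256 ≈ 1100.555.
Pooling payoff: 0.42 × 1411 + 0.58 × 405 = 827.52.
Difference: 1100.555 − 827.52 = 273.035, i.e. 273.0 to one decimal place.
The low-risk type prefers to separate.

273.0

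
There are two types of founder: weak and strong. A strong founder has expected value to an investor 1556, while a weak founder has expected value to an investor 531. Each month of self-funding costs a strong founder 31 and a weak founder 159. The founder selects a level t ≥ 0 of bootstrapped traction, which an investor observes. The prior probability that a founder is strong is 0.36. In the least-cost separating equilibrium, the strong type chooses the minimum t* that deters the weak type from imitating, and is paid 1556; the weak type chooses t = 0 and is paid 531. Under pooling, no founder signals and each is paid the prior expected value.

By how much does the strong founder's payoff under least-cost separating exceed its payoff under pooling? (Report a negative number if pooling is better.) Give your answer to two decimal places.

Least-cost separating signal: t* solves 531 = 1556 − 159·t*, so t* = (1556 − 531)/159 ≈ 6.4465.
Strong type's separating payoff: 1556 − 31 × t* = 1556 − 31 × (1556 − 531)/159 = 1556 − 31775/159 ≈ 1356.1572.
Pooling payoff: 0.36 × 1556 + 0.64 × 531 = 900.
Difference: 1356.1572 − 900 = 456.1572, i.e. 456.16 to two decimal places.
The strong type prefers to separate.

456.16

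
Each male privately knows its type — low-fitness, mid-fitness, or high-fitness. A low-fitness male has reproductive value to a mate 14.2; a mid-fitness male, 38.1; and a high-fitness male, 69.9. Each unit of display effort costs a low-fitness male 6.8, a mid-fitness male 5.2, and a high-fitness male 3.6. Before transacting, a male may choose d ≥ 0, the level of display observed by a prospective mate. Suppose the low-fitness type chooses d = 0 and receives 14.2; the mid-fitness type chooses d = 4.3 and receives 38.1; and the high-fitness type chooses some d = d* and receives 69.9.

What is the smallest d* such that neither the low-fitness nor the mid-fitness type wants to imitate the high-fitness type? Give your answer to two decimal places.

Mid-fitness type (on-path payoff 38.1 − 5.2×4.3 = 15.74) won't mimic when 15.74 ≥ 69.9 − 5.2·d*, i.e. d* ≥ 10.42.
Low-fitness type (on-path payoff 14.2) won't mimic when 14.2 ≥ 69.9 − 6.8·d*, i.e. d* ≥ 8.19.
Both must hold, so d* = max(8.19, 10.42) = 10.42. The mid-fitness type's constraint binds.

10.42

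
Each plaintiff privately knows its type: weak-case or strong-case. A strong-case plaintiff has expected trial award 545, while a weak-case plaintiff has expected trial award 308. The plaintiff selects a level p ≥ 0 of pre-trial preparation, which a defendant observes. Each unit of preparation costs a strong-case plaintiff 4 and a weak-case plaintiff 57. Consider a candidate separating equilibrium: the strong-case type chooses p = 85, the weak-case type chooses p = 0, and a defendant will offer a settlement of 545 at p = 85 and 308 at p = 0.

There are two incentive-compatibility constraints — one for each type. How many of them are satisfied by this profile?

1

Strong-case type: signal → 545 − 4 × 85 = 205; deviate to 0 → 308. IC fails (205 < 308).
Weak-case type: stay at 0 → 308; mimic → 545 − 57 × 85 = -4300. IC holds (308 ≥ -4300).
1 of 2 constraints hold, so this profile is not an equilibrium.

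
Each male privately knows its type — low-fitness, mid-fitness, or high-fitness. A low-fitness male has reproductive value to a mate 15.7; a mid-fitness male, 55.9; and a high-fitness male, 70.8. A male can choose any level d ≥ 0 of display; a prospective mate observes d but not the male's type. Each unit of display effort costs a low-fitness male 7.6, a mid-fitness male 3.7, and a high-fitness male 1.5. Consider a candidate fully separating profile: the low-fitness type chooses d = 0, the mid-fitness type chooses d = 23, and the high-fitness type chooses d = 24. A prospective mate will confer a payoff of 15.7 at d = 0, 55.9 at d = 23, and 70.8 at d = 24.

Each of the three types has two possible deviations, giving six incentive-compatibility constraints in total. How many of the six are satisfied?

High-fitness (own payoff 70.8 − 1.5×24 = 34.8): to d=0 gives 15.7 → no gain ✓; to d=23 gives 55.9 − 1.5×23 = 21.4 → no gain ✓.
Mid-fitness (own payoff 55.9 − 3.7×23 = -29.2): to d=0 gives 15.7 → profitable ✗; to d=24 gives 70.8 − 3.7×24 = -18 → profitable ✗.
Low-fitness (own payoff 15.7): to d=23 gives 55.9 − 7.6×23 = -118.9 → no gain ✓; to d=24 gives 70.8 − 7.6×24 = -111.6 → no gain ✓.
4 of the 6 constraints hold; not an equilibrium.

4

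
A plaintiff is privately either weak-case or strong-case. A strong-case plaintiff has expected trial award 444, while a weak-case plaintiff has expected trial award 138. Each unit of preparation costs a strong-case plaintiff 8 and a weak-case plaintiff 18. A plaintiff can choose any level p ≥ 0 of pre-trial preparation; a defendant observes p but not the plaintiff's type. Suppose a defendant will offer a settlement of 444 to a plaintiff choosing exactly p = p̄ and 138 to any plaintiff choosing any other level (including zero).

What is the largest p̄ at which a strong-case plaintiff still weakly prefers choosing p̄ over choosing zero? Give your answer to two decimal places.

Choosing p̄ yields the strong-case type 444 − 8·p̄; choosing zero yields 138.
The strong-case type is indifferent at 444 − 8·p̄ = 138, i.e. p̄ = (444 − 138) / 8 = 38.25.
For any p̄ above 38.25 the strong-case type would rather pool at zero, so separation collapses.

38.25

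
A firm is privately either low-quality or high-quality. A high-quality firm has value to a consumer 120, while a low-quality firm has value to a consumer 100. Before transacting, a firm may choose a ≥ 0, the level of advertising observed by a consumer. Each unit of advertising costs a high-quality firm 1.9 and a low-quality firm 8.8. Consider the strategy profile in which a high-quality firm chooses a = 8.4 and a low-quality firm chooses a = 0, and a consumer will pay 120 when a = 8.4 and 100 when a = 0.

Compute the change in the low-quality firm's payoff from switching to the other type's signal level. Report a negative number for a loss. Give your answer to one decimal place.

Playing a = 0 the low-quality firm receives 100.
Deviating to a = 8.4 brings payment 120 at cost 8.8 × 8.4 = 73.92, netting 46.08.
Gain from deviating: 46.08 − 100 = -53.92, i.e. -53.9 to one decimal place.
The gain is negative, so the low-quality type's incentive-compatibility constraint is satisfied.

-53.9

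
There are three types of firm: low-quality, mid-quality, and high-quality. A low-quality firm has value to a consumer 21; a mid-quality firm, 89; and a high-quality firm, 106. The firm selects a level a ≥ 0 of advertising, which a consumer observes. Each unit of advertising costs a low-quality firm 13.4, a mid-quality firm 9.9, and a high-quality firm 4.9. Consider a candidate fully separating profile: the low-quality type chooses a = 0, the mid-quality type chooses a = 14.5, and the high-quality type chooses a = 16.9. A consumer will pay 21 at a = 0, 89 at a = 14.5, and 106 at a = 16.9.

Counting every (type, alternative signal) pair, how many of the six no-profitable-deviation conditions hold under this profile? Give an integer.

Low-quality (own payoff 21): to a=14.5 gives 89 − 13.4×14.5 = -105.3 → no gain ✓; to a=16.9 gives 106 − 13.4×16.9 = -120.46 → no gain ✓.
High-quality (own payoff 106 − 4.9×16.9 = 23.19): to a=0 gives 21 → no gain ✓; to a=14.5 gives 89 − 4.9×14.5 = 17.95 → no gain ✓.
Mid-quality (own payoff 89 − 9.9×14.5 = -54.55): to a=0 gives 21 → profitable ✗; to a=16.9 gives 106 − 9.9×16.9 = -61.31 → no gain ✓.
5 of the 6 constraints hold; not an equilibrium.

5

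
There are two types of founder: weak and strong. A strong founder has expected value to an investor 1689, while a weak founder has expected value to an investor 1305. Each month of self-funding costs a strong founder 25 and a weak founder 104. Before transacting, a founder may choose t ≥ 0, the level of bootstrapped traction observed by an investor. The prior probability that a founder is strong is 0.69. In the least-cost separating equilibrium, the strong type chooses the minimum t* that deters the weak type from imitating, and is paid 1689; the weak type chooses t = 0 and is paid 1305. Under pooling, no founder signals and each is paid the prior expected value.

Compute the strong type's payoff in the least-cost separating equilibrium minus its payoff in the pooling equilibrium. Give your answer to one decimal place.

26.7

Least-cost separating signal: t* solves 1305 = 1689 − 104·t*, so t* = (1689 − 1305)/104 ≈ 3.6923.
Strong type's separating payoff: 1689 − 25 × t* = 1689 − 25 × (1689 − 1305)/104 = 1689 − 9600/104 ≈ 1596.692.
Pooling payoff: 0.69 × 1689 + 0.31 × 1305 = 1569.96.
Difference: 1596.692 − 1569.96 = 26.732, i.e. 26.7 to one decimal place.
The strong type prefers to separate.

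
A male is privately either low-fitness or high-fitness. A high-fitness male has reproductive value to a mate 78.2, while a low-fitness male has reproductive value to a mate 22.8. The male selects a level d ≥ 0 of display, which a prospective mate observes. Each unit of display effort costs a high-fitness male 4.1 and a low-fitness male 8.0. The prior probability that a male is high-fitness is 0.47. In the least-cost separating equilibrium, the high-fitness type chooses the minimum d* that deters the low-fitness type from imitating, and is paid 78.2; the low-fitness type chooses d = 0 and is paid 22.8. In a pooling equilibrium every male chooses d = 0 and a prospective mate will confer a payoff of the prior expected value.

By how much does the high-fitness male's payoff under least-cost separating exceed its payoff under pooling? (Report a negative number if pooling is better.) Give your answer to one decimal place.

Least-cost separating signal: d* solves 22.8 = 78.2 − 8.0·d*, so d* = (78.2 − 22.8)/8.0 = 6.925.
High-fitness type's separating payoff: 78.2 − 4.1 × d* = 78.2 − 4.1 × (78.2 − 22.8)/8.0 = 78.2 − 227.14/8.0 ≈ 49.808.
Pooling payoff: 0.47 × 78.2 + 0.53 × 22.8 = 48.838.
Difference: 49.808 − 48.838 = 0.97, i.e. 1.0 to one decimal place.
The high-fitness type prefers to separate.

1.0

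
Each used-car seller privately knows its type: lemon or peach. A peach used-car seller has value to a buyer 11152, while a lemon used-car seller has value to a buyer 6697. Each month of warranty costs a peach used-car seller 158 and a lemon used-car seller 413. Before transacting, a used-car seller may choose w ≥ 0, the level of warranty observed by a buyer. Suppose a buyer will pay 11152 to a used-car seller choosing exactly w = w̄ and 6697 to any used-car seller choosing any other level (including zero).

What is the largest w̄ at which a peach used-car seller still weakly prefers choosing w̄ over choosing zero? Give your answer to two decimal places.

28.20

Choosing w̄ yields the peach type 11152 − 158·w̄; choosing zero yields 6697.
The peach type is indifferent at 11152 − 158·w̄ = 6697, i.e. w̄ = (11152 − 6697) / 158 ≈ 28.20.
For any w̄ above 28.20 the peach type would rather pool at zero, so separation collapses.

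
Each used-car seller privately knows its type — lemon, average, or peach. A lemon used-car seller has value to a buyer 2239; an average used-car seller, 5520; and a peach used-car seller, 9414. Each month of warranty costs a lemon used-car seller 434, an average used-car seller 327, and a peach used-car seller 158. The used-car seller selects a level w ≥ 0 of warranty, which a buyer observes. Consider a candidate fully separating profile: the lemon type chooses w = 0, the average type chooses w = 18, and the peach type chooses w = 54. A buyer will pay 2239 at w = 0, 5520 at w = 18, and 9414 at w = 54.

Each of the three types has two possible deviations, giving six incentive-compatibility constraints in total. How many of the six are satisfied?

3

Peach (own payoff 9414 − 158×54 = 882): to w=0 gives 2239 → profitable ✗; to w=18 gives 5520 − 158×18 = 2676 → profitable ✗.
Average (own payoff 5520 − 327×18 = -366): to w=0 gives 2239 → profitable ✗; to w=54 gives 9414 − 327×54 = -8244 → no gain ✓.
Lemon (own payoff 2239): to w=18 gives 5520 − 434×18 = -2292 → no gain ✓; to w=54 gives 9414 − 434×54 = -14022 → no gain ✓.
3 of the 6 constraints hold; not an equilibrium.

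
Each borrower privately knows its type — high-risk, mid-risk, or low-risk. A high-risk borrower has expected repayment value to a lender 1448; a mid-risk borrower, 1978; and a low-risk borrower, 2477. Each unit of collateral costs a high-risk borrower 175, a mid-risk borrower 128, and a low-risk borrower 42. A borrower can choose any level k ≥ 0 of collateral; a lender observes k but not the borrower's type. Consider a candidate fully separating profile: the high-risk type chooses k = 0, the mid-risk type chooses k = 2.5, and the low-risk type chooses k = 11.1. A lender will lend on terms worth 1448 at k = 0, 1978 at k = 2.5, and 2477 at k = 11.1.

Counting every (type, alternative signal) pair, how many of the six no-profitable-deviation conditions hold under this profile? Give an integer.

5

High-risk (own payoff 1448): to k=2.5 gives 1978 − 175×2.5 = 1540.5 → profitable ✗; to k=11.1 gives 2477 − 175×11.1 = 534.5 → no gain ✓.
Low-risk (own payoff 2477 − 42×11.1 = 2010.8): to k=0 gives 1448 → no gain ✓; to k=2.5 gives 1978 − 42×2.5 = 1873 → no gain ✓.
Mid-risk (own payoff 1978 − 128×2.5 = 1658): to k=0 gives 1448 → no gain ✓; to k=11.1 gives 2477 − 128×11.1 = 1056.2 → no gain ✓.
5 of the 6 constraints hold; not an equilibrium.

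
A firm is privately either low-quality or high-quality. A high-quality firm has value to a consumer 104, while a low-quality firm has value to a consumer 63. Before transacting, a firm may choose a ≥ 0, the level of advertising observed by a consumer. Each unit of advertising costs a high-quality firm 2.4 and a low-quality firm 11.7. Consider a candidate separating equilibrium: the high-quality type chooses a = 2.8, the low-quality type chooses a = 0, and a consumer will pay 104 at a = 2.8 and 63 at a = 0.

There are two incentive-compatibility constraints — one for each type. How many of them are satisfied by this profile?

Low-quality type: stay at 0 → 63; mimic → 104 − 11.7 × 2.8 = 71.24. IC fails (63 < 71.24).
High-quality type: signal → 104 − 2.4 × 2.8 = 97.28; deviate to 0 → 63. IC holds (97.28 ≥ 63).
1 of 2 constraints hold, so this profile is not an equilibrium.

1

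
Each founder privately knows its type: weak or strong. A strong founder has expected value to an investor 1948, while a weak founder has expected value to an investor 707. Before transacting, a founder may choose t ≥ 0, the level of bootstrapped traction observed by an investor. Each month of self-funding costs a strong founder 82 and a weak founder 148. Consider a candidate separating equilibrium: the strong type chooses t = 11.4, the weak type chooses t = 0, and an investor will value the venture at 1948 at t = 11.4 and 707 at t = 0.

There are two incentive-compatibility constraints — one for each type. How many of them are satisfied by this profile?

Weak type: stay at 0 → 707; mimic → 1948 − 148 × 11.4 = 260.8. IC holds (707 ≥ 260.8).
Strong type: signal → 1948 − 82 × 11.4 = 1013.2; deviate to 0 → 707. IC holds (1013.2 ≥ 707).
2 of 2 constraints hold, so this is a separating equilibrium.

2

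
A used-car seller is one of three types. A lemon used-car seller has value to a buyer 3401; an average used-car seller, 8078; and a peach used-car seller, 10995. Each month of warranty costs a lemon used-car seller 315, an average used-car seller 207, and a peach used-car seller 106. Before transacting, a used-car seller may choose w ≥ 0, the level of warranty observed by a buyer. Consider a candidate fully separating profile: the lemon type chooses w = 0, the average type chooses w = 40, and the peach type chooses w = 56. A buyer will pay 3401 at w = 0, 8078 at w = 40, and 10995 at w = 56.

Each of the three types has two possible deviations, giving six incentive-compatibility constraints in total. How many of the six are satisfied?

Average (own payoff 8078 − 207×40 = -202): to w=0 gives 3401 → profitable ✗; to w=56 gives 10995 − 207×56 = -597 → no gain ✓.
Lemon (own payoff 3401): to w=40 gives 8078 − 315×40 = -4522 → no gain ✓; to w=56 gives 10995 − 315×56 = -6645 → no gain ✓.
Peach (own payoff 10995 − 106×56 = 5059): to w=0 gives 3401 → no gain ✓; to w=40 gives 8078 − 106×40 = 3838 → no gain ✓.
5 of the 6 constraints hold; not an equilibrium.

5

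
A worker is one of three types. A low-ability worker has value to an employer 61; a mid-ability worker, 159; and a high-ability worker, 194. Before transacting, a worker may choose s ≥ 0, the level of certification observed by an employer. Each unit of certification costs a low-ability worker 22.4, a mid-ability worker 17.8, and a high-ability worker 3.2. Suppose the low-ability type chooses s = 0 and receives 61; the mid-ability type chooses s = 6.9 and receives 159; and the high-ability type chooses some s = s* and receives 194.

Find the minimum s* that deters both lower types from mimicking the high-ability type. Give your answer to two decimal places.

8.87

Mid-ability type (on-path payoff 159 − 17.8×6.9 = 36.18) won't mimic when 36.18 ≥ 194 − 17.8·s*, i.e. s* ≥ 8.87.
Low-ability type (on-path payoff 61) won't mimic when 61 ≥ 194 − 22.4·s*, i.e. s* ≥ 5.94.
Both must hold, so s* = max(5.94, 8.87) = 8.87. The mid-ability type's constraint binds.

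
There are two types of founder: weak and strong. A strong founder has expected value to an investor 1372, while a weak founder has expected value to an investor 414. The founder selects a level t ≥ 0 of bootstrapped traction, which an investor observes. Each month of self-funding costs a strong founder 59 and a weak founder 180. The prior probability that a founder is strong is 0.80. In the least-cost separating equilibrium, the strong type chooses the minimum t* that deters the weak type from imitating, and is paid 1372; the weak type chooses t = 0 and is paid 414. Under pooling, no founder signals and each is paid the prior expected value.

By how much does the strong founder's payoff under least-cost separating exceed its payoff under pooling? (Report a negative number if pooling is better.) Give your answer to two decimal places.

-122.41

Least-cost separating signal: t* solves 414 = 1372 − 180·t*, so t* = (1372 − 414)/180 ≈ 5.3222.
Strong type's separating payoff: 1372 − 59 × t* = 1372 − 59 × (1372 − 414)/180 = 1372 − 56522/180 ≈ 1057.9889.
Pooling payoff: 0.80 × 1372 + 0.20 × 414 = 1180.4.
Difference: 1057.9889 − 1180.4 = -122.4111, i.e. -122.41 to two decimal places.
The strong type would prefer the pooling outcome.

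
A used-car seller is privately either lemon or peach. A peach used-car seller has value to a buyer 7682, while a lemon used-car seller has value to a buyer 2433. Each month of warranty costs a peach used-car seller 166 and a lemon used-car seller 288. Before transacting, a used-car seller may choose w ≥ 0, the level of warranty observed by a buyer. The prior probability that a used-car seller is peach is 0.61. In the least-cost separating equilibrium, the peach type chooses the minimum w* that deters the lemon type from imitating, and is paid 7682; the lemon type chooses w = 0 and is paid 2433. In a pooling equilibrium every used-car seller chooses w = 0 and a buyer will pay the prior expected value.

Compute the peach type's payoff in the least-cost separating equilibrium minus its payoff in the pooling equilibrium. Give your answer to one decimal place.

-978.4

Least-cost separating signal: w* solves 2433 = 7682 − 288·w*, so w* = (7682 − 2433)/288 ≈ 18.2257.
Peach type's separating payoff: 7682 − 166 × w* = 7682 − 166 × (7682 − 2433)/288 = 7682 − 871334/288 ≈ 4656.535.
Pooling payoff: 0.61 × 7682 + 0.39 × 2433 = 5634.89.
Difference: 4656.535 − 5634.89 = -978.355, i.e. -978.4 to one decimal place.
The peach type would prefer the pooling outcome.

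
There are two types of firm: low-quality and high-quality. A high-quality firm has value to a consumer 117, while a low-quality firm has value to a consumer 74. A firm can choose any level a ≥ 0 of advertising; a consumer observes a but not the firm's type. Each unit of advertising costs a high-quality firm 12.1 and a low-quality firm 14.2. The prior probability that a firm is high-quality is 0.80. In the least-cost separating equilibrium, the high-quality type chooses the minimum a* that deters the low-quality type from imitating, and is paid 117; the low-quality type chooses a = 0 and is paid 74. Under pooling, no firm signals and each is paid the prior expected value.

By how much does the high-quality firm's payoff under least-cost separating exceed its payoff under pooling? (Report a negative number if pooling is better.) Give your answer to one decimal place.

Least-cost separating signal: a* solves 74 = 117 − 14.2·a*, so a* = (117 − 74)/14.2 ≈ 3.0282.
High-quality type's separating payoff: 117 − 12.1 × a* = 117 − 12.1 × (117 − 74)/14.2 = 117 − 520.3/14.2 ≈ 80.359.
Pooling payoff: 0.80 × 117 + 0.20 × 74 = 108.4.
Difference: 80.359 − 108.4 = -28.041, i.e. -28.0 to one decimal place.
The high-quality type would prefer the pooling outcome.

-28.0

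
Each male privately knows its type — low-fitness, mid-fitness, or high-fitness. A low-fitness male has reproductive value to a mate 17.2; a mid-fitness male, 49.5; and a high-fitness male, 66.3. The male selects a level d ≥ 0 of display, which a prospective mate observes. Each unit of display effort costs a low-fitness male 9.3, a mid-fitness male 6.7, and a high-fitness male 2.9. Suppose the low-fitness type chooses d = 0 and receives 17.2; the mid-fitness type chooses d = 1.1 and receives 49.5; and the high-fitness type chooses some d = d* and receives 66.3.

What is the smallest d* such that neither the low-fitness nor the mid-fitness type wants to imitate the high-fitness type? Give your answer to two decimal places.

5.28

Mid-fitness type (on-path payoff 49.5 − 6.7×1.1 = 42.13) won't mimic when 42.13 ≥ 66.3 − 6.7·d*, i.e. d* ≥ 3.61.
Low-fitness type (on-path payoff 17.2) won't mimic when 17.2 ≥ 66.3 − 9.3·d*, i.e. d* ≥ 5.28.
Both must hold, so d* = max(5.28, 3.61) = 5.28. The low-fitness type's constraint binds.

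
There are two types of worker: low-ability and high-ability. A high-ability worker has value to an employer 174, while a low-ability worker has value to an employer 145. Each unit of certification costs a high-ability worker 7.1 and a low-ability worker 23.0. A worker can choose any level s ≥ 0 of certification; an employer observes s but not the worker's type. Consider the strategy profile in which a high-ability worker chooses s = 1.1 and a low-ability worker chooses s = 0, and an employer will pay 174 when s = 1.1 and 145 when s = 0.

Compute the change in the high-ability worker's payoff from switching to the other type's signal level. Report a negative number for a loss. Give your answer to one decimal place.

Playing s = 1.1 the high-ability worker receives 174 − 7.1 × 1.1 = 166.19.
Deviating to s = 0 yields 145 instead.
Gain from deviating: 145 − 166.19 = -21.19, i.e. -21.2 to one decimal place.
The gain is negative, so the high-ability type's incentive-compatibility constraint is satisfied.

-21.2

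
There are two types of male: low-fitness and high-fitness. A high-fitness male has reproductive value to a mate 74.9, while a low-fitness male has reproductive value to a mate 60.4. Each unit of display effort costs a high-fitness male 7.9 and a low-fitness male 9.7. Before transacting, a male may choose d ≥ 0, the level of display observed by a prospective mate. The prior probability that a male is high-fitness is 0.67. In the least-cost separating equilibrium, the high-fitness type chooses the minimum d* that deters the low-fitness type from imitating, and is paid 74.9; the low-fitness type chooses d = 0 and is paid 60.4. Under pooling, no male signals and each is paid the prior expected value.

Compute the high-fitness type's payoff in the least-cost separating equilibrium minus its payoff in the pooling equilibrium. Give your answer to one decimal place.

-7.0

Least-cost separating signal: d* solves 60.4 = 74.9 − 9.7·d*, so d* = (74.9 − 60.4)/9.7 ≈ 1.4948.
High-fitness type's separating payoff: 74.9 − 7.9 × d* = 74.9 − 7.9 × (74.9 − 60.4)/9.7 = 74.9 − 114.55/9.7 ≈ 63.091.
Pooling payoff: 0.67 × 74.9 + 0.33 × 60.4 = 70.115.
Difference: 63.091 − 70.115 = -7.024, i.e. -7.0 to one decimal place.
The high-fitness type would prefer the pooling outcome.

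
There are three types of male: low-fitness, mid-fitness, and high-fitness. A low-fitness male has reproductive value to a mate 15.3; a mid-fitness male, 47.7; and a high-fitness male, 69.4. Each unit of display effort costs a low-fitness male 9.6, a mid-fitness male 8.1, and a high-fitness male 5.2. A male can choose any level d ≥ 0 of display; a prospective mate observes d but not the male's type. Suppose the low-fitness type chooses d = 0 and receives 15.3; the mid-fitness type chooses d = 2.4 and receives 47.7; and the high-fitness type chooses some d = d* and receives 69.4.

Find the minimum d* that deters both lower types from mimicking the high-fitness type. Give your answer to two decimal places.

5.64

Low-fitness type (on-path payoff 15.3) won't mimic when 15.3 ≥ 69.4 − 9.6·d*, i.e. d* ≥ 5.64.
Mid-fitness type (on-path payoff 47.7 − 8.1×2.4 = 28.26) won't mimic when 28.26 ≥ 69.4 − 8.1·d*, i.e. d* ≥ 5.08.
Both must hold, so d* = max(5.64, 5.08) = 5.64. The low-fitness type's constraint binds.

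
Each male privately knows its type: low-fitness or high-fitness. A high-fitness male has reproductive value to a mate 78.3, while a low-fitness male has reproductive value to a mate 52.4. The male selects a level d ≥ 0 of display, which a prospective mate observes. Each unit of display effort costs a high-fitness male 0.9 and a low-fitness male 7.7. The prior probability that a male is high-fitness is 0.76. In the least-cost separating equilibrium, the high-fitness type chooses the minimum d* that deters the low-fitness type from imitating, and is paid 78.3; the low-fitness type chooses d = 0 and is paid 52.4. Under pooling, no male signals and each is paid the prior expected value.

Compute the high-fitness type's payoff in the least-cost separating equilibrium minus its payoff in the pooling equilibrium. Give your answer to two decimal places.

Least-cost separating signal: d* solves 52.4 = 78.3 − 7.7·d*, so d* = (78.3 − 52.4)/7.7 ≈ 3.3636.
High-fitness type's separating payoff: 78.3 − 0.9 × d* = 78.3 − 0.9 × (78.3 − 52.4)/7.7 = 78.3 − 23.31/7.7 ≈ 75.2727.
Pooling payoff: 0.76 × 78.3 + 0.24 × 52.4 = 72.084.
Difference: 75.2727 − 72.084 = 3.1887, i.e. 3.19 to two decimal places.
The high-fitness type prefers to separate.

3.19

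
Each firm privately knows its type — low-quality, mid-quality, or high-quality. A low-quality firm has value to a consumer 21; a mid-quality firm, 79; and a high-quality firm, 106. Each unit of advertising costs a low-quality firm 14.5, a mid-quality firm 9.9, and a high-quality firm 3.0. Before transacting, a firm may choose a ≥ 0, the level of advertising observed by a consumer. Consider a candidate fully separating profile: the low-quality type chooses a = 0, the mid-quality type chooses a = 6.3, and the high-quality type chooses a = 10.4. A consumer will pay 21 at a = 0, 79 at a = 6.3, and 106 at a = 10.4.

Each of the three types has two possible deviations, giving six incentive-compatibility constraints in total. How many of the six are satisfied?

High-quality (own payoff 106 − 3.0×10.4 = 74.8): to a=0 gives 21 → no gain ✓; to a=6.3 gives 79 − 3.0×6.3 = 60.1 → no gain ✓.
Mid-quality (own payoff 79 − 9.9×6.3 = 16.63): to a=0 gives 21 → profitable ✗; to a=10.4 gives 106 − 9.9×10.4 = 3.04 → no gain ✓.
Low-quality (own payoff 21): to a=6.3 gives 79 − 14.5×6.3 = -12.35 → no gain ✓; to a=10.4 gives 106 − 14.5×10.4 = -44.8 → no gain ✓.
5 of the 6 constraints hold; not an equilibrium.

5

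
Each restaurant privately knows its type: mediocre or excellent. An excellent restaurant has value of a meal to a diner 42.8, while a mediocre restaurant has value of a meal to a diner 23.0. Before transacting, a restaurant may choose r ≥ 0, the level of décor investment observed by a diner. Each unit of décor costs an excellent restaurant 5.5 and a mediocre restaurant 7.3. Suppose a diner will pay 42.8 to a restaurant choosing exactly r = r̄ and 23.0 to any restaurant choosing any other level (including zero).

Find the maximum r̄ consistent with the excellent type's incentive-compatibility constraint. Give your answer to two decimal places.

3.60

Choosing r̄ yields the excellent type 42.8 − 5.5·r̄; choosing zero yields 23.0.
The excellent type is indifferent at 42.8 − 5.5·r̄ = 23.0, i.e. r̄ = (42.8 − 23.0) / 5.5 = 3.60.
For any r̄ above 3.60 the excellent type would rather pool at zero, so separation collapses.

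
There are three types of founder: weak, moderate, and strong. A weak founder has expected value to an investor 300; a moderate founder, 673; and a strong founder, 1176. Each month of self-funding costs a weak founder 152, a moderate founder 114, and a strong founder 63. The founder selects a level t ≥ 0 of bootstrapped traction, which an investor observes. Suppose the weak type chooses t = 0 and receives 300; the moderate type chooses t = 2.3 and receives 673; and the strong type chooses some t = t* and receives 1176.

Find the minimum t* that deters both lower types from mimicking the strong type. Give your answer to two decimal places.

6.71

Moderate type (on-path payoff 673 − 114×2.3 = 410.8) won't mimic when 410.8 ≥ 1176 − 114·t*, i.e. t* ≥ 6.71.
Weak type (on-path payoff 300) won't mimic when 300 ≥ 1176 − 152·t*, i.e. t* ≥ 5.76.
Both must hold, so t* = max(5.76, 6.71) = 6.71. The moderate type's constraint binds.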